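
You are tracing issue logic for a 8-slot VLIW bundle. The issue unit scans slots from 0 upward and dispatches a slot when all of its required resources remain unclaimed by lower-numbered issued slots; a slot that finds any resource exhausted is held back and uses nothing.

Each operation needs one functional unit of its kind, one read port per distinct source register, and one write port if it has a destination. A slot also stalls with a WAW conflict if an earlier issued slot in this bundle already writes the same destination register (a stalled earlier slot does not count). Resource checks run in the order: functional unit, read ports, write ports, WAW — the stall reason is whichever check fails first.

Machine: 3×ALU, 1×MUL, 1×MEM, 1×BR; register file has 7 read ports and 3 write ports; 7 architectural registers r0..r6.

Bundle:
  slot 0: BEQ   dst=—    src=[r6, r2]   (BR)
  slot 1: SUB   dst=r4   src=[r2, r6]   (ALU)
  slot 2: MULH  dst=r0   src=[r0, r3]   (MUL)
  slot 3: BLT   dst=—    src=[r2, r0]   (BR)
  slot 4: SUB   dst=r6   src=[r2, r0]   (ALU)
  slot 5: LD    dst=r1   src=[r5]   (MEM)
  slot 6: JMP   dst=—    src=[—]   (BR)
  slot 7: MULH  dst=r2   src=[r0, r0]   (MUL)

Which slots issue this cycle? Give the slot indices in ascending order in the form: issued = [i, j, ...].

issued = [0, 1, 2, 5]

  0. BR ⇒ go  {3A/1Mu/1Ld/0B | 5r 3w}
  1. ALU→r4 ⇒ go  {2A/1Mu/1Ld/0B | 3r 2w}
  2. MUL→r0 ⇒ go  {2A/0Mu/1Ld/0B | 1r 1w}
  3. BR ⇒ no(FU)  {2A/0Mu/1Ld/0B | 1r 1w}
  4. ALU→r6 ⇒ no(RD_PORT)  {2A/0Mu/1Ld/0B | 1r 1w}
  5. MEM→r1 ⇒ go  {2A/0Mu/0Ld/0B | 0r 0w}
  6. BR ⇒ no(FU)  {2A/0Mu/0Ld/0B | 0r 0w}
  7. MUL→r2 ⇒ no(FU)  {2A/0Mu/0Ld/0B | 0r 0w}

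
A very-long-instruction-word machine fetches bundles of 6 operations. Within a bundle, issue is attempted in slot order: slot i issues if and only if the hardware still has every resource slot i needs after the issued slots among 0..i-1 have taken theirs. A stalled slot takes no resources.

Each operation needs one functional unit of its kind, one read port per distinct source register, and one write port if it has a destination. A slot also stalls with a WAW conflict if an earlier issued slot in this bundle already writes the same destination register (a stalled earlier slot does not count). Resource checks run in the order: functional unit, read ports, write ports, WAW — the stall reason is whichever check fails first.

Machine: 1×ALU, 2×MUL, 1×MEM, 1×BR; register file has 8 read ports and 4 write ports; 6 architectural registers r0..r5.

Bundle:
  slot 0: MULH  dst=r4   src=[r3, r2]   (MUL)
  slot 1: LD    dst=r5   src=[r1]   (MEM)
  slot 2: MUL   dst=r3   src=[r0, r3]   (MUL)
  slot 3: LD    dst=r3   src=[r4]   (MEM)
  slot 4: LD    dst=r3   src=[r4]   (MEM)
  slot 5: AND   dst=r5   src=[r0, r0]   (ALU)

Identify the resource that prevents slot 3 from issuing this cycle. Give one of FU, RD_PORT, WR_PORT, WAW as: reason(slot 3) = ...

[0] MUL needs rd=2 wr=1: ok; after: ALU=1 MUL=1 MEM=1 BR=1, R=6, W=3
[1] MEM needs rd=1 wr=1: ok; after: ALU=1 MUL=1 MEM=0 BR=1, R=5, W=2
[2] MUL needs rd=2 wr=1: ok; after: ALU=1 MUL=0 MEM=0 BR=1, R=3, W=1
[3] MEM needs rd=1 wr=1: FU; after: ALU=1 MUL=0 MEM=0 BR=1, R=3, W=1
[4] MEM needs rd=1 wr=1: FU; after: ALU=1 MUL=0 MEM=0 BR=1, R=3, W=1
[5] ALU needs rd=1 wr=1: WAW; after: ALU=1 MUL=0 MEM=0 BR=1, R=3, W=1

reason(slot 3) = FU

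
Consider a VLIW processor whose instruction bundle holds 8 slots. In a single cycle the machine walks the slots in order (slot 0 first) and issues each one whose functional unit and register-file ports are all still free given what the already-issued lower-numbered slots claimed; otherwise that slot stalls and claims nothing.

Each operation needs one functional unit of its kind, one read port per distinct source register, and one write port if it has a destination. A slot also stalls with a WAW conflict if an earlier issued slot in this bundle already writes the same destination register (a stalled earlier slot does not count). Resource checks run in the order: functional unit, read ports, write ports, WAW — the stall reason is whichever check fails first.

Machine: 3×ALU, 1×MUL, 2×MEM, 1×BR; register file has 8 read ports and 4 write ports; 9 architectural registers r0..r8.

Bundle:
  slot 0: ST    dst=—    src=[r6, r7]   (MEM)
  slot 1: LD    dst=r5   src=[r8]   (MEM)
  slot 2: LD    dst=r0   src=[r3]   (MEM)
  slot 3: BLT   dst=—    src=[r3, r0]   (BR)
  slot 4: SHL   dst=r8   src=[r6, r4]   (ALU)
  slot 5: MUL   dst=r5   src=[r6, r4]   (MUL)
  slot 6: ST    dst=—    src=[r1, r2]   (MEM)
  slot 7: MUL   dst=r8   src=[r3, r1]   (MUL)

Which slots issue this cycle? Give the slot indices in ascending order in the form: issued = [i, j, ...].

issued = [0, 1, 3, 4]

slot 0 (MEM): ISSUE — free A3,Mu1,Ld1,B1 rp6 wp4
slot 1 (MEM): ISSUE — free A3,Mu1,Ld0,B1 rp5 wp3
slot 2 (MEM): stall FU — free A3,Mu1,Ld0,B1 rp5 wp3
slot 3 (BR): ISSUE — free A3,Mu1,Ld0,B0 rp3 wp3
slot 4 (ALU): ISSUE — free A2,Mu1,Ld0,B0 rp1 wp2
slot 5 (MUL): stall RD_PORT — free A2,Mu1,Ld0,B0 rp1 wp2
slot 6 (MEM): stall FU — free A2,Mu1,Ld0,B0 rp1 wp2
slot 7 (MUL): stall RD_PORT — free A2,Mu1,Ld0,B0 rp1 wp2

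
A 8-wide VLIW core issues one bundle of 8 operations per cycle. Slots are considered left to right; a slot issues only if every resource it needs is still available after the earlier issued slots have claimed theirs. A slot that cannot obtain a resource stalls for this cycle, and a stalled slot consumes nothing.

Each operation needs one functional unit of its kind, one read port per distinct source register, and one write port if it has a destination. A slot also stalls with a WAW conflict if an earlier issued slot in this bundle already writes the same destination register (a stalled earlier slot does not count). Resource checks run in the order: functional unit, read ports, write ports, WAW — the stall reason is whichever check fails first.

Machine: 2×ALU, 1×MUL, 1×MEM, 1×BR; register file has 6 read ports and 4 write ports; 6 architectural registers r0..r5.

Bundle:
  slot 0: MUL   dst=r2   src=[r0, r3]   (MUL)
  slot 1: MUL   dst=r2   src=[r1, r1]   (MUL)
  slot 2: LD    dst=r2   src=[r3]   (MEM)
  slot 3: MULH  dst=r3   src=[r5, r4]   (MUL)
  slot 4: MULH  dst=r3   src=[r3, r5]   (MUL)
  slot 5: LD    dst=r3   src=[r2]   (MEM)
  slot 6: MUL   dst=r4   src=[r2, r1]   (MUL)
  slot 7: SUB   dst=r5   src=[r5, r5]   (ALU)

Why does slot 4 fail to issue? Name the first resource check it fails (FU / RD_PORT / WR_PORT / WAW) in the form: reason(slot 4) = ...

reason(slot 4) = FU

  0. MUL→r2 ⇒ go  {2A/0Mu/1Ld/1B | 4r 3w}
  1. MUL→r2 ⇒ no(FU)  {2A/0Mu/1Ld/1B | 4r 3w}
  2. MEM→r2 ⇒ no(WAW)  {2A/0Mu/1Ld/1B | 4r 3w}
  3. MUL→r3 ⇒ no(FU)  {2A/0Mu/1Ld/1B | 4r 3w}
  4. MUL→r3 ⇒ no(FU)  {2A/0Mu/1Ld/1B | 4r 3w}
  5. MEM→r3 ⇒ go  {2A/0Mu/0Ld/1B | 3r 2w}
  6. MUL→r4 ⇒ no(FU)  {2A/0Mu/0Ld/1B | 3r 2w}
  7. ALU→r5 ⇒ go  {1A/0Mu/0Ld/1B | 2r 1w}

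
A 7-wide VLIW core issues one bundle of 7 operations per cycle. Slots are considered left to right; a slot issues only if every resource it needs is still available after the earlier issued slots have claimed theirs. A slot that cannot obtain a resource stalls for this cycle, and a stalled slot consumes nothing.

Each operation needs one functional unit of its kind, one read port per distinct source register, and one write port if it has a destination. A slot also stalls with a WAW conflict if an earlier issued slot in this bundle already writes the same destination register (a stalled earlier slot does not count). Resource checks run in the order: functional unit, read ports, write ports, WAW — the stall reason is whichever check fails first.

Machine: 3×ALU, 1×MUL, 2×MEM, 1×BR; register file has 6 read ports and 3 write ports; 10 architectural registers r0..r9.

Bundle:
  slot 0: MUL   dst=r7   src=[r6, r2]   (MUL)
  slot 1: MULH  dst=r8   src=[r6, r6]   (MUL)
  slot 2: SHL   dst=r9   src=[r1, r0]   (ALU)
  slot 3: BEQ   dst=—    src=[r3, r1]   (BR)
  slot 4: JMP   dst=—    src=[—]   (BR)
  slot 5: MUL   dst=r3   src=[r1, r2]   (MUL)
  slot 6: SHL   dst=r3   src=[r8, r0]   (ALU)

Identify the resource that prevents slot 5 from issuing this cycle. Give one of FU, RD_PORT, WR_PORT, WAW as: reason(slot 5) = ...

reason(slot 5) = FU

[0] MUL needs rd=2 wr=1: ok; after: ALU=3 MUL=0 MEM=2 BR=1, R=4, W=2
[1] MUL needs rd=1 wr=1: FU; after: ALU=3 MUL=0 MEM=2 BR=1, R=4, W=2
[2] ALU needs rd=2 wr=1: ok; after: ALU=2 MUL=0 MEM=2 BR=1, R=2, W=1
[3] BR needs rd=2 wr=0: ok; after: ALU=2 MUL=0 MEM=2 BR=0, R=0, W=1
[4] BR needs rd=0 wr=0: FU; after: ALU=2 MUL=0 MEM=2 BR=0, R=0, W=1
[5] MUL needs rd=2 wr=1: FU; after: ALU=2 MUL=0 MEM=2 BR=0, R=0, W=1
[6] ALU needs rd=2 wr=1: RD_PORT; after: ALU=2 MUL=0 MEM=2 BR=0, R=0, W=1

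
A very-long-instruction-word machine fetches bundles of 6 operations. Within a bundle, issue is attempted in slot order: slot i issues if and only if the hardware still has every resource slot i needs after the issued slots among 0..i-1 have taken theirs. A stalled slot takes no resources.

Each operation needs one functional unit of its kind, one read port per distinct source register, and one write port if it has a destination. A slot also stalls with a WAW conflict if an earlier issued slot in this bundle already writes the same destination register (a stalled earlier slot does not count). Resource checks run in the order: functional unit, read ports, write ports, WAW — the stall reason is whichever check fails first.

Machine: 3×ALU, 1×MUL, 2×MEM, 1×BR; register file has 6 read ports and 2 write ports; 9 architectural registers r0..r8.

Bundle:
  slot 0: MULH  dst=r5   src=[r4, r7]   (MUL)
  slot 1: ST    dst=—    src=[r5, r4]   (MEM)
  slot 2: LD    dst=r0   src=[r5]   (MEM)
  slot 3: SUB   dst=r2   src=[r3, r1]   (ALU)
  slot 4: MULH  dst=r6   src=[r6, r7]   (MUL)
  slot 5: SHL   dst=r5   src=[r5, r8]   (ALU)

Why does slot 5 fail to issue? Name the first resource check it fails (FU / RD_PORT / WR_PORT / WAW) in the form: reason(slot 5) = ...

reason(slot 5) = RD_PORT

#0 MUL src=r4,r7 dispatched  <A:3 Mu:0 Ld:2 B:1 rd:4 wr:1>
#1 MEM src=r5,r4 dispatched  <A:3 Mu:0 Ld:1 B:1 rd:2 wr:1>
#2 MEM src=r5 dispatched  <A:3 Mu:0 Ld:0 B:1 rd:1 wr:0>
#3 ALU src=r3,r1 held:RD_PORT  <A:3 Mu:0 Ld:0 B:1 rd:1 wr:0>
#4 MUL src=r6,r7 held:FU  <A:3 Mu:0 Ld:0 B:1 rd:1 wr:0>
#5 ALU src=r5,r8 held:RD_PORT  <A:3 Mu:0 Ld:0 B:1 rd:1 wr:0>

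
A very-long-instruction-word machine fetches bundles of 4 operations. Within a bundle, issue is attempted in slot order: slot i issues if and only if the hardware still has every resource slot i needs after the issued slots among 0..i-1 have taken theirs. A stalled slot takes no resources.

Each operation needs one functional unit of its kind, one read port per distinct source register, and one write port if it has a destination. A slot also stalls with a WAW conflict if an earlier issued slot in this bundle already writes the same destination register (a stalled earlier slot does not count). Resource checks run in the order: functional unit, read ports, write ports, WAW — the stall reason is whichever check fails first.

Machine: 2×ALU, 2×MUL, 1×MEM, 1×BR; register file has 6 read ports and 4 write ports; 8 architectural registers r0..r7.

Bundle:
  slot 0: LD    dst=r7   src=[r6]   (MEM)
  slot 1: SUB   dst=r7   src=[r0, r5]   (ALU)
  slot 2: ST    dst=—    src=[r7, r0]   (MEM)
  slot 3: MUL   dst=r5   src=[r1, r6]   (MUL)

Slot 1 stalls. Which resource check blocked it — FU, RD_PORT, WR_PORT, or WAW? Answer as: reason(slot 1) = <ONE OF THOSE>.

#0 MEM src=r6 dispatched  <A:2 Mu:2 Ld:0 B:1 rd:5 wr:3>
#1 ALU src=r0,r5 held:WAW  <A:2 Mu:2 Ld:0 B:1 rd:5 wr:3>
#2 MEM src=r7,r0 held:FU  <A:2 Mu:2 Ld:0 B:1 rd:5 wr:3>
#3 MUL src=r1,r6 dispatched  <A:2 Mu:1 Ld:0 B:1 rd:3 wr:2>

reason(slot 1) = WAW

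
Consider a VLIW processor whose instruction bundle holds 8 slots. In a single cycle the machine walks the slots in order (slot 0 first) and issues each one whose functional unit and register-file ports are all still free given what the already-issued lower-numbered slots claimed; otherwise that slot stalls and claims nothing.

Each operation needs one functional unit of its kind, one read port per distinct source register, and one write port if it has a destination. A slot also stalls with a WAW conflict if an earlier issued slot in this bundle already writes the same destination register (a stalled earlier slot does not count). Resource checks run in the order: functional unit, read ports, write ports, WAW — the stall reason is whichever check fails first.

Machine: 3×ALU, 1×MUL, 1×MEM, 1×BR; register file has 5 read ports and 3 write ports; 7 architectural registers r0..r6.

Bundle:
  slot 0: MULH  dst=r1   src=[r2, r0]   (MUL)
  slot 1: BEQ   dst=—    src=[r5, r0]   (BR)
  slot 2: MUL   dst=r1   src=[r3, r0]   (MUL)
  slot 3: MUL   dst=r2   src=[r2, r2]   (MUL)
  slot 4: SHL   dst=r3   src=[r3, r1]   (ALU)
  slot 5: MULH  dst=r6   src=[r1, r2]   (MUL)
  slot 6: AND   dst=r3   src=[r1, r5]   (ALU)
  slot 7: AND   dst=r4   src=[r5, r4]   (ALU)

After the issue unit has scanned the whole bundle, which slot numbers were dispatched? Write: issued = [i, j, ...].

issued = [0, 1]

(0) want 1×MUL +2rd +1wr — yes → AL3|MU0|ME1|BR1|rd3|wr2
(1) want 1×BR +2rd +0wr — yes → AL3|MU0|ME1|BR0|rd1|wr2
(2) want 1×MUL +2rd +1wr — FU → AL3|MU0|ME1|BR0|rd1|wr2
(3) want 1×MUL +1rd +1wr — FU → AL3|MU0|ME1|BR0|rd1|wr2
(4) want 1×ALU +2rd +1wr — RD_PORT → AL3|MU0|ME1|BR0|rd1|wr2
(5) want 1×MUL +2rd +1wr — FU → AL3|MU0|ME1|BR0|rd1|wr2
(6) want 1×ALU +2rd +1wr — RD_PORT → AL3|MU0|ME1|BR0|rd1|wr2
(7) want 1×ALU +2rd +1wr — RD_PORT → AL3|MU0|ME1|BR0|rd1|wr2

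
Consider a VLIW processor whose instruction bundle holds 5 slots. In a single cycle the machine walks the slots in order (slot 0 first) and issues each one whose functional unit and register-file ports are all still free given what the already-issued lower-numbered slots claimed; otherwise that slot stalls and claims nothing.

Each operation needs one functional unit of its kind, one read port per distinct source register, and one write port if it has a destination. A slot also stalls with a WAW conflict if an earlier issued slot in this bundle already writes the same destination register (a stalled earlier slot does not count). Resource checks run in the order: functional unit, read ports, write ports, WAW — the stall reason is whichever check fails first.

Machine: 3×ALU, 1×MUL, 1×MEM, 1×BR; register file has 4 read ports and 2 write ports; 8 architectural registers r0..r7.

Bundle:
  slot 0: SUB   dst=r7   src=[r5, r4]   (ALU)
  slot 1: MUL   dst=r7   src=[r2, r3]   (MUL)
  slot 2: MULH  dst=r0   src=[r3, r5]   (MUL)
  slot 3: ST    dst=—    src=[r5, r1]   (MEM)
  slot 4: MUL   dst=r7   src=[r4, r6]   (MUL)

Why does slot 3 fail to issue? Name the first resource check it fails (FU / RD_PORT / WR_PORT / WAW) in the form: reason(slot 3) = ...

reason(slot 3) = RD_PORT

(0) want 1×ALU +2rd +1wr — yes → AL2|MU1|ME1|BR1|rd2|wr1
(1) want 1×MUL +2rd +1wr — WAW → AL2|MU1|ME1|BR1|rd2|wr1
(2) want 1×MUL +2rd +1wr — yes → AL2|MU0|ME1|BR1|rd0|wr0
(3) want 1×MEM +2rd +0wr — RD_PORT → AL2|MU0|ME1|BR1|rd0|wr0
(4) want 1×MUL +2rd +1wr — FU → AL2|MU0|ME1|BR1|rd0|wr0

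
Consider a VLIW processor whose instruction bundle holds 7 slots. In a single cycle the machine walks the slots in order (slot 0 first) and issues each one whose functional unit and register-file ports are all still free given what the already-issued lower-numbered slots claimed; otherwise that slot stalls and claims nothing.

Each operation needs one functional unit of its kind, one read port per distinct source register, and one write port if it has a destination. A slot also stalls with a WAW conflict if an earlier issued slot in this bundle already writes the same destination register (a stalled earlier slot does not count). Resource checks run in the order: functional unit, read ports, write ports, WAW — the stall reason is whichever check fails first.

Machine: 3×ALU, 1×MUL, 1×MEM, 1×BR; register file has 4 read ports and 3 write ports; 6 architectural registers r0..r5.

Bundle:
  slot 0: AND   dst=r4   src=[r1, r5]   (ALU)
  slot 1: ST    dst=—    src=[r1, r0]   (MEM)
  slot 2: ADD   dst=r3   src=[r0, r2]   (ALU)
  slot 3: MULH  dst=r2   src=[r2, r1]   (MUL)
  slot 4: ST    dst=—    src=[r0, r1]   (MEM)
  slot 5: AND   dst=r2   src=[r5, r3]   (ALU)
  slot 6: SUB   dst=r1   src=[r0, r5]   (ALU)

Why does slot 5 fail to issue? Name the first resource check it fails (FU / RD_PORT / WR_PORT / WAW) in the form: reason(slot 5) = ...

reason(slot 5) = RD_PORT

  0. ALU→r4 ⇒ go  {2A/1Mu/1Ld/1B | 2r 2w}
  1. MEM ⇒ go  {2A/1Mu/0Ld/1B | 0r 2w}
  2. ALU→r3 ⇒ no(RD_PORT)  {2A/1Mu/0Ld/1B | 0r 2w}
  3. MUL→r2 ⇒ no(RD_PORT)  {2A/1Mu/0Ld/1B | 0r 2w}
  4. MEM ⇒ no(FU)  {2A/1Mu/0Ld/1B | 0r 2w}
  5. ALU→r2 ⇒ no(RD_PORT)  {2A/1Mu/0Ld/1B | 0r 2w}
  6. ALU→r1 ⇒ no(RD_PORT)  {2A/1Mu/0Ld/1B | 0r 2w}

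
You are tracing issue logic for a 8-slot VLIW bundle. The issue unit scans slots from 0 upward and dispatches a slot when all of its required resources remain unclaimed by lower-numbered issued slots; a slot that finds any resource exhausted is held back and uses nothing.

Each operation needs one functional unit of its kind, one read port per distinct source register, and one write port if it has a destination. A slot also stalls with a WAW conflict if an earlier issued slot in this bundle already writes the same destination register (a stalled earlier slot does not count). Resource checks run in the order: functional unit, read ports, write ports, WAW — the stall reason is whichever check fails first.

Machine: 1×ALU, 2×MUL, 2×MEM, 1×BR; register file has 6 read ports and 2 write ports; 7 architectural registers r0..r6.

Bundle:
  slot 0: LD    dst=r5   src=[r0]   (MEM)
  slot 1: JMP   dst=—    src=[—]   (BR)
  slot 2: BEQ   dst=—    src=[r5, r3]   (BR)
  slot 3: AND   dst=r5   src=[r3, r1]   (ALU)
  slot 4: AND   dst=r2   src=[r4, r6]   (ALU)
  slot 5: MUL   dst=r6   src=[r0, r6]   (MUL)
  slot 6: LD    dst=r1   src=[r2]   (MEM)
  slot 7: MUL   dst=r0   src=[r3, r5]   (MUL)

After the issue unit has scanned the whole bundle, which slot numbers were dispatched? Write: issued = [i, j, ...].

issued = [0, 1, 4]

#0 MEM src=r0 dispatched  <A:1 Mu:2 Ld:1 B:1 rd:5 wr:1>
#1 BR src=- dispatched  <A:1 Mu:2 Ld:1 B:0 rd:5 wr:1>
#2 BR src=r5,r3 held:FU  <A:1 Mu:2 Ld:1 B:0 rd:5 wr:1>
#3 ALU src=r3,r1 held:WAW  <A:1 Mu:2 Ld:1 B:0 rd:5 wr:1>
#4 ALU src=r4,r6 dispatched  <A:0 Mu:2 Ld:1 B:0 rd:3 wr:0>
#5 MUL src=r0,r6 held:WR_PORT  <A:0 Mu:2 Ld:1 B:0 rd:3 wr:0>
#6 MEM src=r2 held:WR_PORT  <A:0 Mu:2 Ld:1 B:0 rd:3 wr:0>
#7 MUL src=r3,r5 held:WR_PORT  <A:0 Mu:2 Ld:1 B:0 rd:3 wr:0>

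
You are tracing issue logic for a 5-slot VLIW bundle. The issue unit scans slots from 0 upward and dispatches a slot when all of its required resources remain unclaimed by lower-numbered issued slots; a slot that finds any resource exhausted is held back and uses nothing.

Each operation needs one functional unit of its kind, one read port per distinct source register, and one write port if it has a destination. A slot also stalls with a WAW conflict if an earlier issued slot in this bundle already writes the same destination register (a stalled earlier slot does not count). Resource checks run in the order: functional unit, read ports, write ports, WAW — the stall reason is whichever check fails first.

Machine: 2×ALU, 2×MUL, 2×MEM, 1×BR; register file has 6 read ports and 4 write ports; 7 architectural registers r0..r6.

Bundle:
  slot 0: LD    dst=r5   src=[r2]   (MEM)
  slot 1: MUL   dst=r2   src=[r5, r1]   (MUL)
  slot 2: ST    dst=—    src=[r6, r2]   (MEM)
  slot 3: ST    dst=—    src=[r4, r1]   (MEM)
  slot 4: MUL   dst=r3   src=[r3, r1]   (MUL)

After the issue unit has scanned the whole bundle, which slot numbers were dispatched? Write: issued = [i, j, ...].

issued = [0, 1, 2]

[0] MEM needs rd=1 wr=1: ok; after: ALU=2 MUL=2 MEM=1 BR=1, R=5, W=3
[1] MUL needs rd=2 wr=1: ok; after: ALU=2 MUL=1 MEM=1 BR=1, R=3, W=2
[2] MEM needs rd=2 wr=0: ok; after: ALU=2 MUL=1 MEM=0 BR=1, R=1, W=2
[3] MEM needs rd=2 wr=0: FU; after: ALU=2 MUL=1 MEM=0 BR=1, R=1, W=2
[4] MUL needs rd=2 wr=1: RD_PORT; after: ALU=2 MUL=1 MEM=0 BR=1, R=1, W=2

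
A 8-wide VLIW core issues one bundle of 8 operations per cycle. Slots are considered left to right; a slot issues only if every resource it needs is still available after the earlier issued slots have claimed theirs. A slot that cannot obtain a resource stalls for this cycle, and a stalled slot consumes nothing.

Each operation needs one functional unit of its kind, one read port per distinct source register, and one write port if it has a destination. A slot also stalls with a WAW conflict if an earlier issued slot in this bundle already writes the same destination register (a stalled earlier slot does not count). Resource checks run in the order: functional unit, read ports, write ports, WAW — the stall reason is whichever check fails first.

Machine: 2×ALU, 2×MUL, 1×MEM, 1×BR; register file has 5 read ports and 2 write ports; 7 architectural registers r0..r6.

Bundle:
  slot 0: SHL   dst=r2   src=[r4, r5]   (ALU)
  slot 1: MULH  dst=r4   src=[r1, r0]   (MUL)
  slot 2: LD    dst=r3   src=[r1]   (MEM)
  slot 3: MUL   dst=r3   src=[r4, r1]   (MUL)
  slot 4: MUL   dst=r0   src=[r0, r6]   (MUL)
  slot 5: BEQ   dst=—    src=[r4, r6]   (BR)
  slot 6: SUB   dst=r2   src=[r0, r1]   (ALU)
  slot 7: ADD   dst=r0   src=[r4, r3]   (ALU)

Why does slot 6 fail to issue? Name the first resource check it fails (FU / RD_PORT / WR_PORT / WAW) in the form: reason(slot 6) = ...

slot 0 (ALU): ISSUE — free A1,Mu2,Ld1,B1 rp3 wp1
slot 1 (MUL): ISSUE — free A1,Mu1,Ld1,B1 rp1 wp0
slot 2 (MEM): stall WR_PORT — free A1,Mu1,Ld1,B1 rp1 wp0
slot 3 (MUL): stall RD_PORT — free A1,Mu1,Ld1,B1 rp1 wp0
slot 4 (MUL): stall RD_PORT — free A1,Mu1,Ld1,B1 rp1 wp0
slot 5 (BR): stall RD_PORT — free A1,Mu1,Ld1,B1 rp1 wp0
slot 6 (ALU): stall RD_PORT — free A1,Mu1,Ld1,B1 rp1 wp0
slot 7 (ALU): stall RD_PORT — free A1,Mu1,Ld1,B1 rp1 wp0

reason(slot 6) = RD_PORT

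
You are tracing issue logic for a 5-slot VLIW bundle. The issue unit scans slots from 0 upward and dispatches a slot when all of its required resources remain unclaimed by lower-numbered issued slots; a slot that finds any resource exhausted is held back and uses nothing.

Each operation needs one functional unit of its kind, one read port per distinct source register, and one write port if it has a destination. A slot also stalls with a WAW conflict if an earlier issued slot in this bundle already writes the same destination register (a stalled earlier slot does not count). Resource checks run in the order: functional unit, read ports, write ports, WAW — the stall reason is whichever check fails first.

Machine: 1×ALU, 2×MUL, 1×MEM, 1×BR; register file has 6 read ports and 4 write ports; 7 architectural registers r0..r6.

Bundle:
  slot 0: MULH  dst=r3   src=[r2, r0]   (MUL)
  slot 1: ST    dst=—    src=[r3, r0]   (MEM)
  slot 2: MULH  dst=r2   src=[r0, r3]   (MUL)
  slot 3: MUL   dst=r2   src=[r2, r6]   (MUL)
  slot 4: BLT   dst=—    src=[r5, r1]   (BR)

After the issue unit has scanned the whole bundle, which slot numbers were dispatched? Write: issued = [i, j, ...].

slot 0 (MUL): ISSUE — free A1,Mu1,Ld1,B1 rp4 wp3
slot 1 (MEM): ISSUE — free A1,Mu1,Ld0,B1 rp2 wp3
slot 2 (MUL): ISSUE — free A1,Mu0,Ld0,B1 rp0 wp2
slot 3 (MUL): stall FU — free A1,Mu0,Ld0,B1 rp0 wp2
slot 4 (BR): stall RD_PORT — free A1,Mu0,Ld0,B1 rp0 wp2

issued = [0, 1, 2]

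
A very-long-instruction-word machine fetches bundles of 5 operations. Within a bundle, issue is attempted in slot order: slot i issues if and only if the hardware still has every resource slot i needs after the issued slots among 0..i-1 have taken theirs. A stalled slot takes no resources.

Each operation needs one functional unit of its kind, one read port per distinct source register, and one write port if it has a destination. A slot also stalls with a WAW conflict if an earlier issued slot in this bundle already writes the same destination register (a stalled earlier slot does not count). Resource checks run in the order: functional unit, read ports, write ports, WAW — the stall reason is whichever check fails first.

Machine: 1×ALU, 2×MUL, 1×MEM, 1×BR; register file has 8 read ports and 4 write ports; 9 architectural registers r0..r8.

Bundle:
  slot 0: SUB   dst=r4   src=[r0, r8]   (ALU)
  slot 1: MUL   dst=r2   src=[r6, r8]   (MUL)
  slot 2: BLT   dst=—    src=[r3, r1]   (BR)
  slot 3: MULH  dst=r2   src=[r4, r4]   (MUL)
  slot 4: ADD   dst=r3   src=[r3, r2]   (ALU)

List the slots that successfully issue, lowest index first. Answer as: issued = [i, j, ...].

[0] ALU needs rd=2 wr=1: ok; after: ALU=0 MUL=2 MEM=1 BR=1, R=6, W=3
[1] MUL needs rd=2 wr=1: ok; after: ALU=0 MUL=1 MEM=1 BR=1, R=4, W=2
[2] BR needs rd=2 wr=0: ok; after: ALU=0 MUL=1 MEM=1 BR=0, R=2, W=2
[3] MUL needs rd=1 wr=1: WAW; after: ALU=0 MUL=1 MEM=1 BR=0, R=2, W=2
[4] ALU needs rd=2 wr=1: FU; after: ALU=0 MUL=1 MEM=1 BR=0, R=2, W=2

issued = [0, 1, 2]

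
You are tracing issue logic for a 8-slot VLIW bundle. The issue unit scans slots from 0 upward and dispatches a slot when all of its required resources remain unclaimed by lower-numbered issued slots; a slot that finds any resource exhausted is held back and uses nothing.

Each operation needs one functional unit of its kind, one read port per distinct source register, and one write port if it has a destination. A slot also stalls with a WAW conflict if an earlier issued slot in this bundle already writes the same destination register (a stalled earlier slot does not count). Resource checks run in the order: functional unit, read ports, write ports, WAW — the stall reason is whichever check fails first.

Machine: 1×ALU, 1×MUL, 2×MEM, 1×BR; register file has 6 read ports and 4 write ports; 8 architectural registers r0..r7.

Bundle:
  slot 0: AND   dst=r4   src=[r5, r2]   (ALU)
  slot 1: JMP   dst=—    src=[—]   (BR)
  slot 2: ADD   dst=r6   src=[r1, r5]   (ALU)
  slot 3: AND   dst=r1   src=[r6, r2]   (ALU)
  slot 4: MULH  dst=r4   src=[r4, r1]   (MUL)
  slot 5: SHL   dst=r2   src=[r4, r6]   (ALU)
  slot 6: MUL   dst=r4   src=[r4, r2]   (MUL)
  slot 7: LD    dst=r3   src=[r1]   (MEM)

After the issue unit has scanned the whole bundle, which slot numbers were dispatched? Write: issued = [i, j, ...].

issued = [0, 1, 7]

slot 0 (ALU): ISSUE — free A0,Mu1,Ld2,B1 rp4 wp3
slot 1 (BR): ISSUE — free A0,Mu1,Ld2,B0 rp4 wp3
slot 2 (ALU): stall FU — free A0,Mu1,Ld2,B0 rp4 wp3
slot 3 (ALU): stall FU — free A0,Mu1,Ld2,B0 rp4 wp3
slot 4 (MUL): stall WAW — free A0,Mu1,Ld2,B0 rp4 wp3
slot 5 (ALU): stall FU — free A0,Mu1,Ld2,B0 rp4 wp3
slot 6 (MUL): stall WAW — free A0,Mu1,Ld2,B0 rp4 wp3
slot 7 (MEM): ISSUE — free A0,Mu1,Ld1,B0 rp3 wp2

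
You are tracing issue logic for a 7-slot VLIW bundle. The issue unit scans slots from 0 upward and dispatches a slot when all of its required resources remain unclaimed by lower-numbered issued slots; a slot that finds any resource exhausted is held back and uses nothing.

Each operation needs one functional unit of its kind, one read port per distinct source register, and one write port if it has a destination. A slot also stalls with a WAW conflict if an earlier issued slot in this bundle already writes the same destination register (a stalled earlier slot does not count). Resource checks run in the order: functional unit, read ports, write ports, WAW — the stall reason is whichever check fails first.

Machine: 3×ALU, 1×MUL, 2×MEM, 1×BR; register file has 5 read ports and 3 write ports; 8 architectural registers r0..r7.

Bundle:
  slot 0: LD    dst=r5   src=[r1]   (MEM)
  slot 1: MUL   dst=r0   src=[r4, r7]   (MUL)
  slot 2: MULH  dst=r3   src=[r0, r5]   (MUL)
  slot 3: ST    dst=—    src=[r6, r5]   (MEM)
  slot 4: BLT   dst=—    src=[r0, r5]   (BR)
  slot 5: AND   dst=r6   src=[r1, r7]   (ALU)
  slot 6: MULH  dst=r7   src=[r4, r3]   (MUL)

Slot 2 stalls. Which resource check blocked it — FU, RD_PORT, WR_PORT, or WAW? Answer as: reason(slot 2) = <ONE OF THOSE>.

reason(slot 2) = FU

  0. MEM→r5 ⇒ go  {3A/1Mu/1Ld/1B | 4r 2w}
  1. MUL→r0 ⇒ go  {3A/0Mu/1Ld/1B | 2r 1w}
  2. MUL→r3 ⇒ no(FU)  {3A/0Mu/1Ld/1B | 2r 1w}
  3. MEM ⇒ go  {3A/0Mu/0Ld/1B | 0r 1w}
  4. BR ⇒ no(RD_PORT)  {3A/0Mu/0Ld/1B | 0r 1w}
  5. ALU→r6 ⇒ no(RD_PORT)  {3A/0Mu/0Ld/1B | 0r 1w}
  6. MUL→r7 ⇒ no(FU)  {3A/0Mu/0Ld/1B | 0r 1w}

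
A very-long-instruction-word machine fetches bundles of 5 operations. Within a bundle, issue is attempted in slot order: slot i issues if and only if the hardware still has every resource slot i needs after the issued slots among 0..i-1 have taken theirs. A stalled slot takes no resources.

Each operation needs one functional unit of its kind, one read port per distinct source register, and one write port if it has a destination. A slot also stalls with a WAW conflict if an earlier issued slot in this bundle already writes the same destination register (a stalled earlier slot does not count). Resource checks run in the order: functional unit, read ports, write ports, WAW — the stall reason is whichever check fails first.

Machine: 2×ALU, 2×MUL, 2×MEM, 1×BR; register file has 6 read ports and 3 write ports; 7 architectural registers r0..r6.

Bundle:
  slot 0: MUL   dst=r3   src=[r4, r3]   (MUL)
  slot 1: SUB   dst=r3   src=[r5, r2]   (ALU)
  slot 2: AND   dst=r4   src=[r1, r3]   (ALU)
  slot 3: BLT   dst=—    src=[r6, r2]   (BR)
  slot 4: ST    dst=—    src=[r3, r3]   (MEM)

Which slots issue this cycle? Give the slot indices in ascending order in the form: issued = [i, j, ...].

issued = [0, 2, 3]

  0. MUL→r3 ⇒ go  {2A/1Mu/2Ld/1B | 4r 2w}
  1. ALU→r3 ⇒ no(WAW)  {2A/1Mu/2Ld/1B | 4r 2w}
  2. ALU→r4 ⇒ go  {1A/1Mu/2Ld/1B | 2r 1w}
  3. BR ⇒ go  {1A/1Mu/2Ld/0B | 0r 1w}
  4. MEM ⇒ no(RD_PORT)  {1A/1Mu/2Ld/0B | 0r 1w}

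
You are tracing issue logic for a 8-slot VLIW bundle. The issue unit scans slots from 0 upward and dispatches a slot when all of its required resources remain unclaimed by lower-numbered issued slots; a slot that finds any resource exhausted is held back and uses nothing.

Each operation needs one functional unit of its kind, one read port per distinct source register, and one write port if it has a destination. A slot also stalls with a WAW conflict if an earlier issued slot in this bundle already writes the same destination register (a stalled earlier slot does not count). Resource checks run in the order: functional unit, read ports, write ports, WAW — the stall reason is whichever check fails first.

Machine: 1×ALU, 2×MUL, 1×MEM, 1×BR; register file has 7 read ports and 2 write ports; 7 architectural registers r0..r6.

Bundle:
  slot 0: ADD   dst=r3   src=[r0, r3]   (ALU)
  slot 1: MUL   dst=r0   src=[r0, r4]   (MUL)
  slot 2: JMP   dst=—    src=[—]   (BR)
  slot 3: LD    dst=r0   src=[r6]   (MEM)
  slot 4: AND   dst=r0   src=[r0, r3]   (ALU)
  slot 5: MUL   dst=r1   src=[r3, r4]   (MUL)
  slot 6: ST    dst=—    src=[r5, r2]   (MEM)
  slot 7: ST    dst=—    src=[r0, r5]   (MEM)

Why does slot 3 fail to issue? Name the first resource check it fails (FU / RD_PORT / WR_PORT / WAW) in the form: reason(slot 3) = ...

[0] ALU needs rd=2 wr=1: ok; after: ALU=0 MUL=2 MEM=1 BR=1, R=5, W=1
[1] MUL needs rd=2 wr=1: ok; after: ALU=0 MUL=1 MEM=1 BR=1, R=3, W=0
[2] BR needs rd=0 wr=0: ok; after: ALU=0 MUL=1 MEM=1 BR=0, R=3, W=0
[3] MEM needs rd=1 wr=1: WR_PORT; after: ALU=0 MUL=1 MEM=1 BR=0, R=3, W=0
[4] ALU needs rd=2 wr=1: FU; after: ALU=0 MUL=1 MEM=1 BR=0, R=3, W=0
[5] MUL needs rd=2 wr=1: WR_PORT; after: ALU=0 MUL=1 MEM=1 BR=0, R=3, W=0
[6] MEM needs rd=2 wr=0: ok; after: ALU=0 MUL=1 MEM=0 BR=0, R=1, W=0
[7] MEM needs rd=2 wr=0: FU; after: ALU=0 MUL=1 MEM=0 BR=0, R=1, W=0

reason(slot 3) = WR_PORT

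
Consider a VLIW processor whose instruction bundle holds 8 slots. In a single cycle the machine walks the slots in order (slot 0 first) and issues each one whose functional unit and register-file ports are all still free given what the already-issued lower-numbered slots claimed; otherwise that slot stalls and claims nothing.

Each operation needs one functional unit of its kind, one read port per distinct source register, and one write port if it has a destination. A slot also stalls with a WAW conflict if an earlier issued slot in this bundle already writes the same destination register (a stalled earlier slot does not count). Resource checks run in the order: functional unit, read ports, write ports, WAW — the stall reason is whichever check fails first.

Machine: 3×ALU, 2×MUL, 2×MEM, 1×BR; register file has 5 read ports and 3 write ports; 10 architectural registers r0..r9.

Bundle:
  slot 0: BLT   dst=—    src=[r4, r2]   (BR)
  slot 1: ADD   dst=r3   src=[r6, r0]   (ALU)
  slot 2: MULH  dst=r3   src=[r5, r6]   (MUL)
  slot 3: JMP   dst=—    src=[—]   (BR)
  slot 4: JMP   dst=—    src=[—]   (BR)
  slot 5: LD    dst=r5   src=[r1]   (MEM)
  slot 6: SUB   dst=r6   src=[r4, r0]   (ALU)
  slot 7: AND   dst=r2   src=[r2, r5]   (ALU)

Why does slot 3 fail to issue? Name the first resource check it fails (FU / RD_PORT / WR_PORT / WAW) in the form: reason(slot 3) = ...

[0] BR needs rd=2 wr=0: ok; after: ALU=3 MUL=2 MEM=2 BR=0, R=3, W=3
[1] ALU needs rd=2 wr=1: ok; after: ALU=2 MUL=2 MEM=2 BR=0, R=1, W=2
[2] MUL needs rd=2 wr=1: RD_PORT; after: ALU=2 MUL=2 MEM=2 BR=0, R=1, W=2
[3] BR needs rd=0 wr=0: FU; after: ALU=2 MUL=2 MEM=2 BR=0, R=1, W=2
[4] BR needs rd=0 wr=0: FU; after: ALU=2 MUL=2 MEM=2 BR=0, R=1, W=2
[5] MEM needs rd=1 wr=1: ok; after: ALU=2 MUL=2 MEM=1 BR=0, R=0, W=1
[6] ALU needs rd=2 wr=1: RD_PORT; after: ALU=2 MUL=2 MEM=1 BR=0, R=0, W=1
[7] ALU needs rd=2 wr=1: RD_PORT; after: ALU=2 MUL=2 MEM=1 BR=0, R=0, W=1

reason(slot 3) = FU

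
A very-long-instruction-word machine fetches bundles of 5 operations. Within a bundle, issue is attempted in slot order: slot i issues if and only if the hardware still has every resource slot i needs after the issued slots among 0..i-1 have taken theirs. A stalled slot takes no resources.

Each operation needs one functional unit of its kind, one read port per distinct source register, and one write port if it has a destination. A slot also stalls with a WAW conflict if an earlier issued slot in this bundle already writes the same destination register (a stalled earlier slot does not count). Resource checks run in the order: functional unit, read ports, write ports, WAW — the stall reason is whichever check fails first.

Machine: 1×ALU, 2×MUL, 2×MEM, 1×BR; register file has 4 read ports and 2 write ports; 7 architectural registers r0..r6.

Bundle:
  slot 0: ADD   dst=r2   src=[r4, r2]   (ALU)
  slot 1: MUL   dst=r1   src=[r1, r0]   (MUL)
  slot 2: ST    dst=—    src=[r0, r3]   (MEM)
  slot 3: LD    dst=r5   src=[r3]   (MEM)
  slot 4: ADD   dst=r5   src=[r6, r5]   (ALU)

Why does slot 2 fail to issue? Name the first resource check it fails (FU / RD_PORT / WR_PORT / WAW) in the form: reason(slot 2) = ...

reason(slot 2) = RD_PORT

#0 ALU src=r4,r2 dispatched  <A:0 Mu:2 Ld:2 B:1 rd:2 wr:1>
#1 MUL src=r1,r0 dispatched  <A:0 Mu:1 Ld:2 B:1 rd:0 wr:0>
#2 MEM src=r0,r3 held:RD_PORT  <A:0 Mu:1 Ld:2 B:1 rd:0 wr:0>
#3 MEM src=r3 held:RD_PORT  <A:0 Mu:1 Ld:2 B:1 rd:0 wr:0>
#4 ALU src=r6,r5 held:FU  <A:0 Mu:1 Ld:2 B:1 rd:0 wr:0>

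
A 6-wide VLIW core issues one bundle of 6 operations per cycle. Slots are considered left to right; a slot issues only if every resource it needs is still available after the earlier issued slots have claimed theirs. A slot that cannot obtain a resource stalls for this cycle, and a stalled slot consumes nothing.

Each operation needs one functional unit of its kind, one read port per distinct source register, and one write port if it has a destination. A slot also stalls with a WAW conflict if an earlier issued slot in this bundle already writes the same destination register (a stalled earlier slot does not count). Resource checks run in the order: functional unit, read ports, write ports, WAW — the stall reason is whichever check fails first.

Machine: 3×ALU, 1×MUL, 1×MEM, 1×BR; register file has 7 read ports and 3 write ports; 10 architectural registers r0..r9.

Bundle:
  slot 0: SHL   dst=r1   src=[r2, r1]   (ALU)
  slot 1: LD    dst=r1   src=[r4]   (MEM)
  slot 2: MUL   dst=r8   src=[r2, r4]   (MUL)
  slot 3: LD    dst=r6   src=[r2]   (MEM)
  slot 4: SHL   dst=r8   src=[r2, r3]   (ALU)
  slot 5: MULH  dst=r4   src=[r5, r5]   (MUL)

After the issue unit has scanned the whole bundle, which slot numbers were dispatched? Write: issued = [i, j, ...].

[0] ALU needs rd=2 wr=1: ok; after: ALU=2 MUL=1 MEM=1 BR=1, R=5, W=2
[1] MEM needs rd=1 wr=1: WAW; after: ALU=2 MUL=1 MEM=1 BR=1, R=5, W=2
[2] MUL needs rd=2 wr=1: ok; after: ALU=2 MUL=0 MEM=1 BR=1, R=3, W=1
[3] MEM needs rd=1 wr=1: ok; after: ALU=2 MUL=0 MEM=0 BR=1, R=2, W=0
[4] ALU needs rd=2 wr=1: WR_PORT; after: ALU=2 MUL=0 MEM=0 BR=1, R=2, W=0
[5] MUL needs rd=1 wr=1: FU; after: ALU=2 MUL=0 MEM=0 BR=1, R=2, W=0

issued = [0, 2, 3]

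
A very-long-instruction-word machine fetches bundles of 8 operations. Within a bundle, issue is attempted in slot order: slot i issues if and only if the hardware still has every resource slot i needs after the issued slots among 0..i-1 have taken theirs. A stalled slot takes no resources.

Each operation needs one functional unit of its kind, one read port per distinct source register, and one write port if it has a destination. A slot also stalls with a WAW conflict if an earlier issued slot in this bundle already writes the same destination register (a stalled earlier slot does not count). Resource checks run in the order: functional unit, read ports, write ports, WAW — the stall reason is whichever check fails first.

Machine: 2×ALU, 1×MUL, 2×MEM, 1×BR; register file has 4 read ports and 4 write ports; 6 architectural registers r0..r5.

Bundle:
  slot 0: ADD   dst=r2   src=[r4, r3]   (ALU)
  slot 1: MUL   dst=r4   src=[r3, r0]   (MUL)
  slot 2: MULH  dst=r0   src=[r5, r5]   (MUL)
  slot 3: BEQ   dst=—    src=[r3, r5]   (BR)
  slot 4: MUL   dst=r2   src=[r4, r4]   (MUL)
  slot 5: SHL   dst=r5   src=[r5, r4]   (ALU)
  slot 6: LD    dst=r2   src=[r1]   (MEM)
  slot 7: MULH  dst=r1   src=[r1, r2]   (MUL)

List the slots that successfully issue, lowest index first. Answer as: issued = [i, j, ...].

  0. ALU→r2 ⇒ go  {1A/1Mu/2Ld/1B | 2r 3w}
  1. MUL→r4 ⇒ go  {1A/0Mu/2Ld/1B | 0r 2w}
  2. MUL→r0 ⇒ no(FU)  {1A/0Mu/2Ld/1B | 0r 2w}
  3. BR ⇒ no(RD_PORT)  {1A/0Mu/2Ld/1B | 0r 2w}
  4. MUL→r2 ⇒ no(FU)  {1A/0Mu/2Ld/1B | 0r 2w}
  5. ALU→r5 ⇒ no(RD_PORT)  {1A/0Mu/2Ld/1B | 0r 2w}
  6. MEM→r2 ⇒ no(RD_PORT)  {1A/0Mu/2Ld/1B | 0r 2w}
  7. MUL→r1 ⇒ no(FU)  {1A/0Mu/2Ld/1B | 0r 2w}

issued = [0, 1]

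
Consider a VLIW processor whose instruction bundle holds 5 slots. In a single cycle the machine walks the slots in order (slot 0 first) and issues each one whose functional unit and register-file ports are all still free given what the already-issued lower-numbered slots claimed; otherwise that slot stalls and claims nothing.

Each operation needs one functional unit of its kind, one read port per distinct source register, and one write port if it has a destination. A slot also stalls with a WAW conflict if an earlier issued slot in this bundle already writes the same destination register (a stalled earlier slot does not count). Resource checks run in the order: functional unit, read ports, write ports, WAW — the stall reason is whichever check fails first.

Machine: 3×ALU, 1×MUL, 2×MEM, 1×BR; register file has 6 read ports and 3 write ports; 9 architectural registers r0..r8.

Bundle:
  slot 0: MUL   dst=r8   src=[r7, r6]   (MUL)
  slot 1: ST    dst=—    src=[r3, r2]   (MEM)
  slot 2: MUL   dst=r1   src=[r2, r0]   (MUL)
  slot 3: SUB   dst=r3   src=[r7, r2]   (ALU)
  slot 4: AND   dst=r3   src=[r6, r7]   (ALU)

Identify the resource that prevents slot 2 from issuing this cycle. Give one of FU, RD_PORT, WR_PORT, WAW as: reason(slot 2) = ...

reason(slot 2) = FU

(0) want 1×MUL +2rd +1wr — yes → AL3|MU0|ME2|BR1|rd4|wr2
(1) want 1×MEM +2rd +0wr — yes → AL3|MU0|ME1|BR1|rd2|wr2
(2) want 1×MUL +2rd +1wr — FU → AL3|MU0|ME1|BR1|rd2|wr2
(3) want 1×ALU +2rd +1wr — yes → AL2|MU0|ME1|BR1|rd0|wr1
(4) want 1×ALU +2rd +1wr — RD_PORT → AL2|MU0|ME1|BR1|rd0|wr1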